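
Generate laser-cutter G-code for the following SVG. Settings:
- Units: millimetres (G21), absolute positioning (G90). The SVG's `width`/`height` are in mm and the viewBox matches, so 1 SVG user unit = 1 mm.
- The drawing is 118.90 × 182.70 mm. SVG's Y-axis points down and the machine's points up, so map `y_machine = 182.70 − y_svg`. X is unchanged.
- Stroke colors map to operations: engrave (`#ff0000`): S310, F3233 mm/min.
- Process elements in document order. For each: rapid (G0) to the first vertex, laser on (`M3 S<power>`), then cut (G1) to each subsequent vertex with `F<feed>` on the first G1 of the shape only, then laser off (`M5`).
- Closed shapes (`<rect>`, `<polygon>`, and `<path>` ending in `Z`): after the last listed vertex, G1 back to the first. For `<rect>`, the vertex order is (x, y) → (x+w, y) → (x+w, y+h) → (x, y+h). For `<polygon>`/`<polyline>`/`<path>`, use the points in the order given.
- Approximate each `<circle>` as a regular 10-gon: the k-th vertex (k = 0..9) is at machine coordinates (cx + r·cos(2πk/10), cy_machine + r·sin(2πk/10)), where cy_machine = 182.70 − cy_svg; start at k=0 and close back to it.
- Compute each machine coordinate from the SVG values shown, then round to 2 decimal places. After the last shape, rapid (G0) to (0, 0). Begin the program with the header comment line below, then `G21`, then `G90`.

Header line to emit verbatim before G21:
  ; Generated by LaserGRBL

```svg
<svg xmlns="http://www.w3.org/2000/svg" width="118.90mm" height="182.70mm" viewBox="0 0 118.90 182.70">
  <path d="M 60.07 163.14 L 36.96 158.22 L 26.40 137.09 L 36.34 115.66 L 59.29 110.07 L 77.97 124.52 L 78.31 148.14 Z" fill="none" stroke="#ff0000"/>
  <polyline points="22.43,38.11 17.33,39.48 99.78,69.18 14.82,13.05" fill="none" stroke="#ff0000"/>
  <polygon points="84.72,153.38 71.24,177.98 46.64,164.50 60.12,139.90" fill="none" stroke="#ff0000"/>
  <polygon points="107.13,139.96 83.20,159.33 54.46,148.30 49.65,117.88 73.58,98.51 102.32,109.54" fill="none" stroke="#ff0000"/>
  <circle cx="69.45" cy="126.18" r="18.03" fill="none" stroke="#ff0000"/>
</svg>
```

viewBox `0 0 118.90 182.70` with mm width/height → 1 unit = 1 mm. Flip: y_m = 182.70 − y_svg.

**Shape 1** — `<path>` regular polygon, stroke `#ff0000` → engrave (S310, F3233). Machine vertices: (60.07,19.56) → (36.96,24.48) → (26.40,45.61) → (36.34,67.04) → (59.29,72.63) → (77.97,58.18) → (78.31,34.56) → (60.07,19.56). Closed: final G1 returns to the first vertex.

**Shape 2** — `<polyline>` open polyline, stroke `#ff0000` → engrave (S310, F3233). Machine vertices: (22.43,144.59) → (17.33,143.22) → (99.78,113.52) → (14.82,169.65). Open path.

**Shape 3** — `<polygon>` regular polygon, stroke `#ff0000` → engrave (S310, F3233). Machine vertices: (84.72,29.32) → (71.24,4.72) → (46.64,18.20) → (60.12,42.80) → (84.72,29.32). Closed: final G1 returns to the first vertex.

**Shape 4** — `<polygon>` regular polygon, stroke `#ff0000` → engrave (S310, F3233). Machine vertices: (107.13,42.74) → (83.20,23.37) → (54.46,34.40) → (49.65,64.82) → (73.58,84.19) → (102.32,73.16) → (107.13,42.74). Closed: final G1 returns to the first vertex.

**Shape 5** — `<circle>` circle, stroke `#ff0000` → engrave (S310, F3233). Machine vertices: (87.48,56.52) → (84.04,67.12) → (75.02,73.67) → (63.88,73.67) → (54.86,67.12) → (51.42,56.52) → (54.86,45.92) → (63.88,39.37) → (75.02,39.37) → (84.04,45.92) → (87.48,56.52). Closed: final G1 returns to the first vertex.

; Generated by LaserGRBL
G21
G90
G0 X60.07 Y19.56
M3 S310
G1 X36.96 Y24.48 F3233
G1 X26.40 Y45.61
G1 X36.34 Y67.04
G1 X59.29 Y72.63
G1 X77.97 Y58.18
G1 X78.31 Y34.56
G1 X60.07 Y19.56
M5
G0 X22.43 Y144.59
M3 S310
G1 X17.33 Y143.22 F3233
G1 X99.78 Y113.52
G1 X14.82 Y169.65
M5
G0 X84.72 Y29.32
M3 S310
G1 X71.24 Y4.72 F3233
G1 X46.64 Y18.20
G1 X60.12 Y42.80
G1 X84.72 Y29.32
M5
G0 X107.13 Y42.74
M3 S310
G1 X83.20 Y23.37 F3233
G1 X54.46 Y34.40
G1 X49.65 Y64.82
G1 X73.58 Y84.19
G1 X102.32 Y73.16
G1 X107.13 Y42.74
M5
G0 X87.48 Y56.52
M3 S310
G1 X84.04 Y67.12 F3233
G1 X75.02 Y73.67
G1 X63.88 Y73.67
G1 X54.86 Y67.12
G1 X51.42 Y56.52
G1 X54.86 Y45.92
G1 X63.88 Y39.37
G1 X75.02 Y39.37
G1 X84.04 Y45.92
G1 X87.48 Y56.52
M5
G0 X0.00 Y0.00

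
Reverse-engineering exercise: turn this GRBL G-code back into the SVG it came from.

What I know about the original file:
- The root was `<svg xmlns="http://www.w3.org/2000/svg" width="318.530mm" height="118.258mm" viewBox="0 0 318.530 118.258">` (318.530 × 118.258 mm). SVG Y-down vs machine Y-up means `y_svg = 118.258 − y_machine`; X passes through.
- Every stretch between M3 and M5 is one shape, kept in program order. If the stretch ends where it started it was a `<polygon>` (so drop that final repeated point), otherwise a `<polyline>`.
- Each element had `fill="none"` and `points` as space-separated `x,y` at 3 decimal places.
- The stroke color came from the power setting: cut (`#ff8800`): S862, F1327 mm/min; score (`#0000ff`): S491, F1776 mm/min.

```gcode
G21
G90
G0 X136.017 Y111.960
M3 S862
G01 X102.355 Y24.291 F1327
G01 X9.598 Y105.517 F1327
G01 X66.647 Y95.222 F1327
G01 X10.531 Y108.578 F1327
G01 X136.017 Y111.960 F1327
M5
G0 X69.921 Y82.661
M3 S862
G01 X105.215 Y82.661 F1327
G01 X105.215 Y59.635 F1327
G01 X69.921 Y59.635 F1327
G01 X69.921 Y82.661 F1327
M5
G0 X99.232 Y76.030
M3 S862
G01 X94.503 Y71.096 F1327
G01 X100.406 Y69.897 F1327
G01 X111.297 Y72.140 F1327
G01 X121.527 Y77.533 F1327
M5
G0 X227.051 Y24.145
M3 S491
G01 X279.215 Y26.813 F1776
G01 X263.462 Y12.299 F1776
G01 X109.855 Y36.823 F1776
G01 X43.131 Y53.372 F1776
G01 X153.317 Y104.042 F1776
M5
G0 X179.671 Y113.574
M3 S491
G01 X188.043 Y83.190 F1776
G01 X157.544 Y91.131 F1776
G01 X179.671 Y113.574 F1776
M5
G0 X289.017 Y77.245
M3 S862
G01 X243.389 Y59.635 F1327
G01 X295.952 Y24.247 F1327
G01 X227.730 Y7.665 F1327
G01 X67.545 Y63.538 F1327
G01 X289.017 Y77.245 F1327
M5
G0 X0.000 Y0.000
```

y_svg = 118.258 − y_m.

[1] S862→`#ff8800` (cut); closed run; points: 136.017,6.298 102.355,93.967 9.598,12.741 66.647,23.036 10.531,9.680

[2] S862→`#ff8800` (cut); closed run; points: 69.921,35.597 105.215,35.597 105.215,58.623 69.921,58.623

[3] S862→`#ff8800` (cut); open run; points: 99.232,42.228 94.503,47.162 100.406,48.361 111.297,46.118 121.527,40.725

[4] S491→`#0000ff` (score); open run; points: 227.051,94.113 279.215,91.445 263.462,105.959 109.855,81.435 43.131,64.886 153.317,14.216

[5] S491→`#0000ff` (score); closed run; points: 179.671,4.684 188.043,35.068 157.544,27.127

[6] S862→`#ff8800` (cut); closed run; points: 289.017,41.013 243.389,58.623 295.952,94.011 227.730,110.593 67.545,54.720

<svg xmlns="http://www.w3.org/2000/svg" width="318.530mm" height="118.258mm" viewBox="0 0 318.530 118.258">
  <polygon points="136.017,6.298 102.355,93.967 9.598,12.741 66.647,23.036 10.531,9.680" fill="none" stroke="#ff8800"/>
  <polygon points="69.921,35.597 105.215,35.597 105.215,58.623 69.921,58.623" fill="none" stroke="#ff8800"/>
  <polyline points="99.232,42.228 94.503,47.162 100.406,48.361 111.297,46.118 121.527,40.725" fill="none" stroke="#ff8800"/>
  <polyline points="227.051,94.113 279.215,91.445 263.462,105.959 109.855,81.435 43.131,64.886 153.317,14.216" fill="none" stroke="#0000ff"/>
  <polygon points="179.671,4.684 188.043,35.068 157.544,27.127" fill="none" stroke="#0000ff"/>
  <polygon points="289.017,41.013 243.389,58.623 295.952,94.011 227.730,110.593 67.545,54.720" fill="none" stroke="#ff8800"/>
</svg>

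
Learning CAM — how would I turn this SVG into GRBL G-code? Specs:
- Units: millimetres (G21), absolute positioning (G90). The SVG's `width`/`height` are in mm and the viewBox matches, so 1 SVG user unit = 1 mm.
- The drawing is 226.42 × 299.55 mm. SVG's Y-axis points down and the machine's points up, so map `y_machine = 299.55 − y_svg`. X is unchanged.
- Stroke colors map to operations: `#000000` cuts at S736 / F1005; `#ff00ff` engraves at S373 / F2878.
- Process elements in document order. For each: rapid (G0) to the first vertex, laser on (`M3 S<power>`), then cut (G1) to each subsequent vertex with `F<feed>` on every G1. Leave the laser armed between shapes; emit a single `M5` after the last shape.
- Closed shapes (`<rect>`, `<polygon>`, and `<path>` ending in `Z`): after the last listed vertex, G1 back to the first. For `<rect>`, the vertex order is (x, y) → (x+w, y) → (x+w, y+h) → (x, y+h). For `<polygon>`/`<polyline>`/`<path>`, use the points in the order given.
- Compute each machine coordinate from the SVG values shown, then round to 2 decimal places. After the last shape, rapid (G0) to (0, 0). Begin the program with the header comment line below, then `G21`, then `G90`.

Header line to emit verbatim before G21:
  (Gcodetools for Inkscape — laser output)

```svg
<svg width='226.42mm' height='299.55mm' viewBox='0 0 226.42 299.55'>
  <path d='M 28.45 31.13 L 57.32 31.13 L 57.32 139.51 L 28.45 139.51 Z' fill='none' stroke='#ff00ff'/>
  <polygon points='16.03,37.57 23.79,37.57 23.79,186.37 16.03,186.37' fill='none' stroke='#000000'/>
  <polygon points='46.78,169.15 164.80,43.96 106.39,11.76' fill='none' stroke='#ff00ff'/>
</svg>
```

viewBox `0 0 226.42 299.55` with mm width/height → 1 unit = 1 mm. Flip: y_m = 299.55 − y_svg.

**Shape 1** — `<path>` rectangle, stroke `#ff00ff` → engrave (S373, F2878). Machine vertices: (28.45,268.42) → (57.32,268.42) → (57.32,160.04) → (28.45,160.04) → (28.45,268.42). Closed: final G1 returns to the first vertex.

**Shape 2** — `<polygon>` rectangle, stroke `#000000` → cut (S736, F1005). Machine vertices: (16.03,261.98) → (23.79,261.98) → (23.79,113.18) → (16.03,113.18) → (16.03,261.98). Closed: final G1 returns to the first vertex.

**Shape 3** — `<polygon>` closed polygon, stroke `#ff00ff` → engrave (S373, F2878). Machine vertices: (46.78,130.40) → (164.80,255.59) → (106.39,287.79) → (46.78,130.40). Closed: final G1 returns to the first vertex.

(Gcodetools for Inkscape — laser output)
G21
G90
G0 X28.45 Y268.42
M3 S373
G1 X57.32 Y268.42 F2878
G1 X57.32 Y160.04 F2878
G1 X28.45 Y160.04 F2878
G1 X28.45 Y268.42 F2878
G0 X16.03 Y261.98
M3 S736
G1 X23.79 Y261.98 F1005
G1 X23.79 Y113.18 F1005
G1 X16.03 Y113.18 F1005
G1 X16.03 Y261.98 F1005
G0 X46.78 Y130.40
M3 S373
G1 X164.80 Y255.59 F2878
G1 X106.39 Y287.79 F2878
G1 X46.78 Y130.40 F2878
M5
G0 X0.00 Y0.00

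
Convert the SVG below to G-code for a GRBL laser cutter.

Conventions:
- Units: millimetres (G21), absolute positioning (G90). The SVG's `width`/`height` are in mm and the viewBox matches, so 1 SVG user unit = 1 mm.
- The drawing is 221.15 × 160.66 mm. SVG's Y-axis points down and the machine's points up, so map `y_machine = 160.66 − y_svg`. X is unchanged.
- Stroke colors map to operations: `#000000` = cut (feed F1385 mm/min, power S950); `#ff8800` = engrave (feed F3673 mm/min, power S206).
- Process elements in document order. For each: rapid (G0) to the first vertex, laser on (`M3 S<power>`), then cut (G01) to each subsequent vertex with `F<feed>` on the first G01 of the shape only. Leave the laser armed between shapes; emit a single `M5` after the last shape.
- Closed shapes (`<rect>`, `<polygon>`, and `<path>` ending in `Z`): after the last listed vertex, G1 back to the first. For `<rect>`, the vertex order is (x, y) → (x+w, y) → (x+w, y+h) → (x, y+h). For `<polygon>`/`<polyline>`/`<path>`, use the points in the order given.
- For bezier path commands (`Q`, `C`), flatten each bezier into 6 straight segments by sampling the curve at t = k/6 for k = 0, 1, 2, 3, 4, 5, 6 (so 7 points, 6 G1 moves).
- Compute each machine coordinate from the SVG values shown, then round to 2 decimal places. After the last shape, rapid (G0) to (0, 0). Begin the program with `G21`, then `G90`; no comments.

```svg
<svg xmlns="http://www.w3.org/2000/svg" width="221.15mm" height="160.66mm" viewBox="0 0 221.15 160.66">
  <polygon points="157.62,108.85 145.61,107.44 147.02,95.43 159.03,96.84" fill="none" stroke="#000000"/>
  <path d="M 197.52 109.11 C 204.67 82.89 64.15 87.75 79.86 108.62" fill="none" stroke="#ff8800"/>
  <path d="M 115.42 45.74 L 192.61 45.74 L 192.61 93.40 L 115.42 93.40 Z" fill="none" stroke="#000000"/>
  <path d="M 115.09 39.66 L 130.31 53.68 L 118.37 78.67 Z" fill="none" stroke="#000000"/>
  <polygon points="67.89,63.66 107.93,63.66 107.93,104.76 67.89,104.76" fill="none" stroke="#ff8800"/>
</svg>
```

G21
G90
G0 X157.62 Y51.81
M3 S950
G01 X145.61 Y53.22 F1385
G01 X147.02 Y65.23
G01 X159.03 Y63.82
G01 X157.62 Y51.81
G0 X197.52 Y51.55
M3 S206
G01 X190.20 Y62.14 F3673
G01 X166.70 Y67.97
G01 X135.48 Y69.45
G01 X104.97 Y67.02
G01 X83.62 Y61.07
G01 X79.86 Y52.04
G0 X115.42 Y114.92
M3 S950
G01 X192.61 Y114.92 F1385
G01 X192.61 Y67.26
G01 X115.42 Y67.26
G01 X115.42 Y114.92
G0 X115.09 Y121.00
M3 S950
G01 X130.31 Y106.98 F1385
G01 X118.37 Y81.99
G01 X115.09 Y121.00
G0 X67.89 Y97.00
M3 S206
G01 X107.93 Y97.00 F3673
G01 X107.93 Y55.90
G01 X67.89 Y55.90
G01 X67.89 Y97.00
M5
G0 X0.00 Y0.00

viewBox `0 0 221.15 160.66` with mm width/height → 1 unit = 1 mm. Flip: y_m = 160.66 − y_svg.

**Shape 1** — `<polygon>` regular polygon, stroke `#000000` → cut (S950, F1385). Machine vertices: (157.62,51.81) → (145.61,53.22) → (147.02,65.23) → (159.03,63.82) → (157.62,51.81). Closed: final G1 returns to the first vertex.

**Shape 2** — `<path>` cubic bezier, stroke `#ff8800` → engrave (S206, F3673). Control points (SVG): P0=(197.52,109.11), P1=(204.67,82.89), P2=(64.15,87.75), P3=(79.86,108.62); sampled at t=k/6. Machine vertices: (197.52,51.55) → (190.20,62.14) → (166.70,67.97) → (135.48,69.45) → (104.97,67.02) → (83.62,61.07) → (79.86,52.04). Open path.

**Shape 3** — `<path>` rectangle, stroke `#000000` → cut (S950, F1385). Machine vertices: (115.42,114.92) → (192.61,114.92) → (192.61,67.26) → (115.42,67.26) → (115.42,114.92). Closed: final G1 returns to the first vertex.

**Shape 4** — `<path>` closed polygon, stroke `#000000` → cut (S950, F1385). Machine vertices: (115.09,121.00) → (130.31,106.98) → (118.37,81.99) → (115.09,121.00). Closed: final G1 returns to the first vertex.

**Shape 5** — `<polygon>` rectangle, stroke `#ff8800` → engrave (S206, F3673). Machine vertices: (67.89,97.00) → (107.93,97.00) → (107.93,55.90) → (67.89,55.90) → (67.89,97.00). Closed: final G1 returns to the first vertex.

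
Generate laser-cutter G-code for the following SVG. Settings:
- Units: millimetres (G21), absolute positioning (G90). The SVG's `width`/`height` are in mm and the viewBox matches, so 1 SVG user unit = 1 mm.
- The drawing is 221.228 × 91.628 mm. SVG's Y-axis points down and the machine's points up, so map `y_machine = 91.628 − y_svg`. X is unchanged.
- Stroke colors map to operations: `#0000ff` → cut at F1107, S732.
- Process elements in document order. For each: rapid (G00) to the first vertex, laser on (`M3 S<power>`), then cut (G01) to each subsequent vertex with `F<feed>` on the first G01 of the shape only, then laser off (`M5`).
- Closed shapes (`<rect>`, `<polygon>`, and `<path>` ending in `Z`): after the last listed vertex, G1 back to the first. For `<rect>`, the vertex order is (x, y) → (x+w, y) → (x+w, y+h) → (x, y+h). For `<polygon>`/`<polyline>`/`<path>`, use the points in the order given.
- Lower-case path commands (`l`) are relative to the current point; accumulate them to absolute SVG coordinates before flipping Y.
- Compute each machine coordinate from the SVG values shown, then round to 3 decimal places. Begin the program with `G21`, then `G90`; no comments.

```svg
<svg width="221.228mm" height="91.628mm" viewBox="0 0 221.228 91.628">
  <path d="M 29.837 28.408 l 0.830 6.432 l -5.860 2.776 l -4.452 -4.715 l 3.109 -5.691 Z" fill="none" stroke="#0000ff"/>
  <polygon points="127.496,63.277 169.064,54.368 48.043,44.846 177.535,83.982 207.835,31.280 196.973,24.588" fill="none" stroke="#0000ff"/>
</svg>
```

1 u = 1 mm; y_m = 91.628 − y.

[1] `<path>` regular polygon, #0000ff→cut S732 F1107: (29.837,63.220) → (30.667,56.788) → (24.807,54.012) → (20.355,58.727) → (23.464,64.418) → (29.837,63.220) (closed)

[2] `<polygon>` closed polygon, #0000ff→cut S732 F1107: (127.496,28.351) → (169.064,37.260) → (48.043,46.782) → (177.535,7.646) → (207.835,60.348) → (196.973,67.040) → (127.496,28.351) (closed)

G21
G90
G00 X29.837 Y63.220
M3 S732
G01 X30.667 Y56.788 F1107
G01 X24.807 Y54.012
G01 X20.355 Y58.727
G01 X23.464 Y64.418
G01 X29.837 Y63.220
M5
G00 X127.496 Y28.351
M3 S732
G01 X169.064 Y37.260 F1107
G01 X48.043 Y46.782
G01 X177.535 Y7.646
G01 X207.835 Y60.348
G01 X196.973 Y67.040
G01 X127.496 Y28.351
M5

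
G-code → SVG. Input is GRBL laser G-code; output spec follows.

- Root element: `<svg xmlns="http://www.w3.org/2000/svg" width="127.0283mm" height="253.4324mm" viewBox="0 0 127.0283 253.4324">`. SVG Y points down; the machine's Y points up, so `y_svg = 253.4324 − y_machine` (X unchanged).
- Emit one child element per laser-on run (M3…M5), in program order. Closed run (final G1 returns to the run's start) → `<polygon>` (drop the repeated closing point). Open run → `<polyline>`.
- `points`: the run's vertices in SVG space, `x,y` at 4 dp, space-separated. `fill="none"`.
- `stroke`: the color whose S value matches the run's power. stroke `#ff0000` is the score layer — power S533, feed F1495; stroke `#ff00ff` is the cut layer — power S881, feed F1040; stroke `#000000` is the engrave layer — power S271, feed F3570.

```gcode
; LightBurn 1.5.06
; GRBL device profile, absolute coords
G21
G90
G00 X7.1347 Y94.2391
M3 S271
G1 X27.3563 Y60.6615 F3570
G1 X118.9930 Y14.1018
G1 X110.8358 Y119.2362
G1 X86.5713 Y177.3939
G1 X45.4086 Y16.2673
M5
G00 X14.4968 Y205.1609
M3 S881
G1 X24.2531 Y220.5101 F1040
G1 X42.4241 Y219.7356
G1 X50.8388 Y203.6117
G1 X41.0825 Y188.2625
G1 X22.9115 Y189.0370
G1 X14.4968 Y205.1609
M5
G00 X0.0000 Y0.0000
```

y_svg = 253.4324 − y_m.

[1] S271→`#000000` (engrave); open run; points: 7.1347,159.1933 27.3563,192.7709 118.9930,239.3306 110.8358,134.1962 86.5713,76.0385 45.4086,237.1651

[2] S881→`#ff00ff` (cut); closed run; points: 14.4968,48.2715 24.2531,32.9223 42.4241,33.6968 50.8388,49.8207 41.0825,65.1699 22.9115,64.3954

<svg xmlns="http://www.w3.org/2000/svg" width="127.0283mm" height="253.4324mm" viewBox="0 0 127.0283 253.4324">
  <polyline points="7.1347,159.1933 27.3563,192.7709 118.9930,239.3306 110.8358,134.1962 86.5713,76.0385 45.4086,237.1651" fill="none" stroke="#000000"/>
  <polygon points="14.4968,48.2715 24.2531,32.9223 42.4241,33.6968 50.8388,49.8207 41.0825,65.1699 22.9115,64.3954" fill="none" stroke="#ff00ff"/>
</svg>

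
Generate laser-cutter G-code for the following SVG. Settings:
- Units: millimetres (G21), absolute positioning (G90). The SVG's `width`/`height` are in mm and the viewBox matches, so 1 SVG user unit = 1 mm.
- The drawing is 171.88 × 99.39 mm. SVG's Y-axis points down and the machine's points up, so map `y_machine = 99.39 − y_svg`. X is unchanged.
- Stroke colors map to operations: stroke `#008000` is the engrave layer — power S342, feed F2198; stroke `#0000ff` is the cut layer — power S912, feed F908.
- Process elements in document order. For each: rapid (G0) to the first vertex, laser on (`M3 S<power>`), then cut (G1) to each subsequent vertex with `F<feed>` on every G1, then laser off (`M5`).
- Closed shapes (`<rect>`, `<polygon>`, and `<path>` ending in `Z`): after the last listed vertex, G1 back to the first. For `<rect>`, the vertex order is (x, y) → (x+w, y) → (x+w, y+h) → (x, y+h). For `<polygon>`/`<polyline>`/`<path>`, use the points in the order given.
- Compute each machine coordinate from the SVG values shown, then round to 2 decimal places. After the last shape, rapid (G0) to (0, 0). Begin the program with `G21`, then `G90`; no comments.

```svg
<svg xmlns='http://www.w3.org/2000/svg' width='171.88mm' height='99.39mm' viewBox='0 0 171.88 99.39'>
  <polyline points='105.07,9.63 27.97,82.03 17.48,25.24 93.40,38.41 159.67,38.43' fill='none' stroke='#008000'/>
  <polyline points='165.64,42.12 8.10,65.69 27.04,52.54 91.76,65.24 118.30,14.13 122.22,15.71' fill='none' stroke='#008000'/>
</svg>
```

Since the viewBox matches the mm dimensions, user units are millimetres directly. The only transform is the Y-flip y_m = 99.39 − y_svg.

Shape 1 is a open polyline drawn with `<polyline>`. Its stroke #008000 means engrave at S342, F2198. After flipping Y the toolpath is (105.07,89.76) → (27.97,17.36) → (17.48,74.15) → (93.40,60.98) → (159.67,60.96).

Shape 2 is a open polyline drawn with `<polyline>`. Its stroke #008000 means engrave at S342, F2198. After flipping Y the toolpath is (165.64,57.27) → (8.10,33.70) → (27.04,46.85) → (91.76,34.15) → (118.30,85.26) → (122.22,83.68).

G21
G90
G0 X105.07 Y89.76
M3 S342
G1 X27.97 Y17.36 F2198
G1 X17.48 Y74.15 F2198
G1 X93.40 Y60.98 F2198
G1 X159.67 Y60.96 F2198
M5
G0 X165.64 Y57.27
M3 S342
G1 X8.10 Y33.70 F2198
G1 X27.04 Y46.85 F2198
G1 X91.76 Y34.15 F2198
G1 X118.30 Y85.26 F2198
G1 X122.22 Y83.68 F2198
M5
G0 X0.00 Y0.00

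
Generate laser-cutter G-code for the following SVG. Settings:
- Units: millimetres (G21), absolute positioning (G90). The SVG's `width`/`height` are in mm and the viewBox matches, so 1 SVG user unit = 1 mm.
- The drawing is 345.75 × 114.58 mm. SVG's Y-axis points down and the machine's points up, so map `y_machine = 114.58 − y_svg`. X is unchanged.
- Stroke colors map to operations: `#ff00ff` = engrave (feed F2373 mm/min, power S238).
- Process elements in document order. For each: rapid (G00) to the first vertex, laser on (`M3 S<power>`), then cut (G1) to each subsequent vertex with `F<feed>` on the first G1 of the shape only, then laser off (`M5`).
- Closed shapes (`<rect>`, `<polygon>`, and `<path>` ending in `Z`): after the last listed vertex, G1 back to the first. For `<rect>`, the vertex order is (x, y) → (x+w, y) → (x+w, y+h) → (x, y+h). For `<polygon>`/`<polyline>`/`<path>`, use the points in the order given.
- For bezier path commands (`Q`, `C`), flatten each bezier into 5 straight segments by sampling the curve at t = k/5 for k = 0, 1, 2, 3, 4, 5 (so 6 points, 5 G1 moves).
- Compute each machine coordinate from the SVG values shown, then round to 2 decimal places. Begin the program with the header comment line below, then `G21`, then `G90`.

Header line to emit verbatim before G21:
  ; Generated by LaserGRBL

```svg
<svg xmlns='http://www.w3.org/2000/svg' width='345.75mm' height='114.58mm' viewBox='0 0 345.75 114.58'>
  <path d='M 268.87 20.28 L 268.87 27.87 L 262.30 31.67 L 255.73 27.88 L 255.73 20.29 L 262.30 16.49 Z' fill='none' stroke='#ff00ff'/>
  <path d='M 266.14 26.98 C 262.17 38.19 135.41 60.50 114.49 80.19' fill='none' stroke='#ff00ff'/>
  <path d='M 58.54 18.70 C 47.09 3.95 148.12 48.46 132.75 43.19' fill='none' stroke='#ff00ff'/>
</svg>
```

; Generated by LaserGRBL
G21
G90
G00 X268.87 Y94.30
M3 S238
G1 X268.87 Y86.71 F2373
G1 X262.30 Y82.91
G1 X255.73 Y86.70
G1 X255.73 Y94.29
G1 X262.30 Y98.09
G1 X268.87 Y94.30
M5
G00 X266.14 Y87.60
M3 S238
G1 X250.85 Y79.65 F2373
G1 X217.07 Y69.70
G1 X175.76 Y58.40
G1 X137.91 Y46.41
G1 X114.49 Y34.39
M5
G00 X58.54 Y95.88
M3 S238
G1 X63.34 Y98.49 F2373
G1 X84.14 Y92.11
G1 X109.97 Y81.98
G1 X129.84 Y73.33
G1 X132.75 Y71.39
M5

Since the viewBox matches the mm dimensions, user units are millimetres directly. The only transform is the Y-flip y_m = 114.58 − y_svg.

Shape 1 is a regular polygon drawn with `<path>`. Its stroke #ff00ff means engrave at S238, F2373. After flipping Y the toolpath is (268.87,94.30) → (268.87,86.71) → (262.30,82.91) → (255.73,86.70) → (255.73,94.29) → (262.30,98.09) → (268.87,94.30), returning to the start.

Shape 2 is a cubic bezier drawn with `<path>`. Its stroke #ff00ff means engrave at S238, F2373. After flipping Y the toolpath is (266.14,87.60) → (250.85,79.65) → (217.07,69.70) → (175.76,58.40) → (137.91,46.41) → (114.49,34.39).

Shape 3 is a cubic bezier drawn with `<path>`. Its stroke #ff00ff means engrave at S238, F2373. After flipping Y the toolpath is (58.54,95.88) → (63.34,98.49) → (84.14,92.11) → (109.97,81.98) → (129.84,73.33) → (132.75,71.39).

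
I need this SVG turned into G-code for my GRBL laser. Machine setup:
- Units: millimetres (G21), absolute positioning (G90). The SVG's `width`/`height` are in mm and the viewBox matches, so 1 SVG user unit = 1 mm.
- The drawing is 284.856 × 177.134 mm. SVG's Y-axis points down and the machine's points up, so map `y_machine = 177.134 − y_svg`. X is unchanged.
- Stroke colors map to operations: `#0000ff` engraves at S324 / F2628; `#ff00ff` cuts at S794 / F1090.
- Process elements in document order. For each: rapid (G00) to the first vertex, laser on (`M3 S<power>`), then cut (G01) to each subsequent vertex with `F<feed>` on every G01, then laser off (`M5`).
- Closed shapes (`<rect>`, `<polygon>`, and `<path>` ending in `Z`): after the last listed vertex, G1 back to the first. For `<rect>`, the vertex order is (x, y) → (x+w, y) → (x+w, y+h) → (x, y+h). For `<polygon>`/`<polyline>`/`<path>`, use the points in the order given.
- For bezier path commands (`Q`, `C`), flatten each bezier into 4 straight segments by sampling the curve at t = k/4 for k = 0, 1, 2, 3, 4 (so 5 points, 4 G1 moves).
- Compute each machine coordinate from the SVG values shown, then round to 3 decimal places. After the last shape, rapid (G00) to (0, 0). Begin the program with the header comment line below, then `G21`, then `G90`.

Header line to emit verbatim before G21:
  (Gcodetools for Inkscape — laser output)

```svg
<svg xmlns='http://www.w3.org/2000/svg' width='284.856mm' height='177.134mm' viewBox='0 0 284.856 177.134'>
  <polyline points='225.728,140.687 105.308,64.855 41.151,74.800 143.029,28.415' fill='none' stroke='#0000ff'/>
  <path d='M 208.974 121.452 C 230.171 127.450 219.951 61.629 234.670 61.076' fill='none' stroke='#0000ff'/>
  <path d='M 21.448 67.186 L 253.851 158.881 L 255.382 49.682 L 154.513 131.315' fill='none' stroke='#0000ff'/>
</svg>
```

(Gcodetools for Inkscape — laser output)
G21
G90
G00 X225.728 Y36.447
M3 S324
G01 X105.308 Y112.279 F2628
G01 X41.151 Y102.334 F2628
G01 X143.029 Y148.719 F2628
M5
G00 X208.974 Y55.682
M3 S324
G01 X219.862 Y62.508 F2628
G01 X224.251 Y83.413 F2628
G01 X227.426 Y105.547 F2628
G01 X234.670 Y116.058 F2628
M5
G00 X21.448 Y109.948
M3 S324
G01 X253.851 Y18.253 F2628
G01 X255.382 Y127.452 F2628
G01 X154.513 Y45.819 F2628
M5
G00 X0.000 Y0.000

1 u = 1 mm; y_m = 177.134 − y.

[1] `<polyline>` open polyline, #0000ff→engrave S324 F2628: (225.728,36.447) → (105.308,112.279) → (41.151,102.334) → (143.029,148.719)

[2] `<path>` cubic bezier, #0000ff→engrave S324 F2628: (208.974,55.682) → (219.862,62.508) → (224.251,83.413) → (227.426,105.547) → (234.670,116.058)

[3] `<path>` open polyline, #0000ff→engrave S324 F2628: (21.448,109.948) → (253.851,18.253) → (255.382,127.452) → (154.513,45.819)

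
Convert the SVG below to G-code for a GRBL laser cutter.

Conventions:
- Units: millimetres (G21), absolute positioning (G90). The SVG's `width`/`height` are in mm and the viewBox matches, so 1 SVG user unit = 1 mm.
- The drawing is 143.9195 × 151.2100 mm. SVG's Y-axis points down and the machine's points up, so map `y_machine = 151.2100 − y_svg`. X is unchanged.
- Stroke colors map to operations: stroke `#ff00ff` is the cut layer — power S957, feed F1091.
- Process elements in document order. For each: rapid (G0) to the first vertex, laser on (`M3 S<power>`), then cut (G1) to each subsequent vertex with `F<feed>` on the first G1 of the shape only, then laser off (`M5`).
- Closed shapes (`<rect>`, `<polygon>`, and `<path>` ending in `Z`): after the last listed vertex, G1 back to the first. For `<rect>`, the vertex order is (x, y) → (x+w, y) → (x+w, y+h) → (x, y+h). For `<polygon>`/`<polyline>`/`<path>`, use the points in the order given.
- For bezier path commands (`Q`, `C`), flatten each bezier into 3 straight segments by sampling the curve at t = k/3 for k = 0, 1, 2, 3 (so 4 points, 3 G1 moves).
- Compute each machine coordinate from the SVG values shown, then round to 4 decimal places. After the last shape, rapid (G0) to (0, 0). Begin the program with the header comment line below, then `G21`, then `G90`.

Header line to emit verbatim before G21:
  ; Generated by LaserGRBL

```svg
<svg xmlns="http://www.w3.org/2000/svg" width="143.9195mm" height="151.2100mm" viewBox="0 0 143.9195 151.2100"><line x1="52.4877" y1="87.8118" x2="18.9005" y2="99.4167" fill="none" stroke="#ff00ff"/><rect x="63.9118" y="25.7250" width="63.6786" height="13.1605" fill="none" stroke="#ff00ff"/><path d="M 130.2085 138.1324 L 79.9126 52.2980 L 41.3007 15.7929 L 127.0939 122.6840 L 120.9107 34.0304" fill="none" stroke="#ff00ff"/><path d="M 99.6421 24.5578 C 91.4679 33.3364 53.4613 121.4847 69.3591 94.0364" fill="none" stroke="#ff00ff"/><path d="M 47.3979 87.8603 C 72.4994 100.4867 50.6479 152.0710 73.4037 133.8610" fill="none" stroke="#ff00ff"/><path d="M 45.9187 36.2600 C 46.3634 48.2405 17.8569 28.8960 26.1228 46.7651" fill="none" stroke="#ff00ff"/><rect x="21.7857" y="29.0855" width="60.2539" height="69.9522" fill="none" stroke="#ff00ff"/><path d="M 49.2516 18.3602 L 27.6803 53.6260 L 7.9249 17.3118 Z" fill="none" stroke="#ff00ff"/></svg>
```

viewBox `0 0 143.9195 151.2100` with mm width/height → 1 unit = 1 mm. Flip: y_m = 151.2100 − y_svg.

**Shape 1** — `<line>` line segment, stroke `#ff00ff` → cut (S957, F1091). Machine vertices: (52.4877,63.3982) → (18.9005,51.7933). Open path.

**Shape 2** — `<rect>` rectangle, stroke `#ff00ff` → cut (S957, F1091). Machine vertices: (63.9118,125.4850) → (127.5904,125.4850) → (127.5904,112.3245) → (63.9118,112.3245) → (63.9118,125.4850). Closed: final G1 returns to the first vertex.

**Shape 3** — `<path>` open polyline, stroke `#ff00ff` → cut (S957, F1091). Machine vertices: (130.2085,13.0776) → (79.9126,98.9120) → (41.3007,135.4171) → (127.0939,28.5260) → (120.9107,117.1796). Open path.

**Shape 4** — `<path>` cubic bezier, stroke `#ff00ff` → cut (S957, F1091). Control points (SVG): P0=(99.6421,24.5578), P1=(91.4679,33.3364), P2=(53.4613,121.4847), P3=(69.3591,94.0364); sampled at t=k/3. Machine vertices: (99.6421,126.6522) → (84.6251,98.6380) → (68.3281,61.0365) → (69.3591,57.1736). Open path.

**Shape 5** — `<path>` cubic bezier, stroke `#ff00ff` → cut (S957, F1091). Control points (SVG): P0=(47.3979,87.8603), P1=(72.4994,100.4867), P2=(50.6479,152.0710), P3=(73.4037,133.8610); sampled at t=k/3. Machine vertices: (47.3979,63.3497) → (60.2395,41.7652) → (62.1259,18.3759) → (73.4037,17.3490). Open path.

**Shape 6** — `<path>` cubic bezier, stroke `#ff00ff` → cut (S957, F1091). Control points (SVG): P0=(45.9187,36.2600), P1=(46.3634,48.2405), P2=(17.8569,28.8960), P3=(26.1228,46.7651); sampled at t=k/3. Machine vertices: (45.9187,114.9500) → (39.1472,110.8727) → (27.6802,112.4479) → (26.1228,104.4449). Open path.

**Shape 7** — `<rect>` rectangle, stroke `#ff00ff` → cut (S957, F1091). Machine vertices: (21.7857,122.1245) → (82.0396,122.1245) → (82.0396,52.1723) → (21.7857,52.1723) → (21.7857,122.1245). Closed: final G1 returns to the first vertex.

**Shape 8** — `<path>` regular polygon, stroke `#ff00ff` → cut (S957, F1091). Machine vertices: (49.2516,132.8498) → (27.6803,97.5840) → (7.9249,133.8982) → (49.2516,132.8498). Closed: final G1 returns to the first vertex.

; Generated by LaserGRBL
G21
G90
G0 X52.4877 Y63.3982
M3 S957
G1 X18.9005 Y51.7933 F1091
M5
G0 X63.9118 Y125.4850
M3 S957
G1 X127.5904 Y125.4850 F1091
G1 X127.5904 Y112.3245
G1 X63.9118 Y112.3245
G1 X63.9118 Y125.4850
M5
G0 X130.2085 Y13.0776
M3 S957
G1 X79.9126 Y98.9120 F1091
G1 X41.3007 Y135.4171
G1 X127.0939 Y28.5260
G1 X120.9107 Y117.1796
M5
G0 X99.6421 Y126.6522
M3 S957
G1 X84.6251 Y98.6380 F1091
G1 X68.3281 Y61.0365
G1 X69.3591 Y57.1736
M5
G0 X47.3979 Y63.3497
M3 S957
G1 X60.2395 Y41.7652 F1091
G1 X62.1259 Y18.3759
G1 X73.4037 Y17.3490
M5
G0 X45.9187 Y114.9500
M3 S957
G1 X39.1472 Y110.8727 F1091
G1 X27.6802 Y112.4479
G1 X26.1228 Y104.4449
M5
G0 X21.7857 Y122.1245
M3 S957
G1 X82.0396 Y122.1245 F1091
G1 X82.0396 Y52.1723
G1 X21.7857 Y52.1723
G1 X21.7857 Y122.1245
M5
G0 X49.2516 Y132.8498
M3 S957
G1 X27.6803 Y97.5840 F1091
G1 X7.9249 Y133.8982
G1 X49.2516 Y132.8498
M5
G0 X0.0000 Y0.0000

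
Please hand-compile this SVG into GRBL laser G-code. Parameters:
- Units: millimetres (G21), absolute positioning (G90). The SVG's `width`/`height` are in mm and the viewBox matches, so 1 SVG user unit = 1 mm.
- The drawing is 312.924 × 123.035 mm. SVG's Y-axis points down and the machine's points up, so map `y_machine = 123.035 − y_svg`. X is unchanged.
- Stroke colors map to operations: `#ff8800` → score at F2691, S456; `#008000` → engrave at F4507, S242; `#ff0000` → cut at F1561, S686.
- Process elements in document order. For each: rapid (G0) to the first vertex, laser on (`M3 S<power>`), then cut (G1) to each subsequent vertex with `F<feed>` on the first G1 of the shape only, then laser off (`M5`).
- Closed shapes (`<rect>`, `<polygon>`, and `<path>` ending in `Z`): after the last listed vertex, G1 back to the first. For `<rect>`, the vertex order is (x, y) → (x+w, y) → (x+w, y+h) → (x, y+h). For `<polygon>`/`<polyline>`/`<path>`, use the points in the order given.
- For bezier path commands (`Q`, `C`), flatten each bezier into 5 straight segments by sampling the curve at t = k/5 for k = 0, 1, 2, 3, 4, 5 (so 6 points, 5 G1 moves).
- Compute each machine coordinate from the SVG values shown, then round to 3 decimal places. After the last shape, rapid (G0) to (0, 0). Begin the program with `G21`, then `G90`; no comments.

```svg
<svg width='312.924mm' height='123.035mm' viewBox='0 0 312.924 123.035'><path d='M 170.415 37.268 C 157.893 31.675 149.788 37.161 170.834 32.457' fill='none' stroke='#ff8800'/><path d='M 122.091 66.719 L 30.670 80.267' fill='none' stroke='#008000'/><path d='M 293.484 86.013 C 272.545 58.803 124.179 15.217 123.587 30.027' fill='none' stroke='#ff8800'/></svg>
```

G21
G90
G0 X170.415 Y85.767
M3 S456
G1 X163.630 Y87.963 F2691
G1 X159.092 Y88.522
G1 X157.988 Y88.463
G1 X161.507 Y88.808
G1 X170.834 Y90.578
M5
G0 X122.091 Y56.316
M3 S242
G1 X30.670 Y42.768 F4507
M5
G0 X293.484 Y37.022
M3 S456
G1 X267.831 Y54.715 F2691
G1 X224.805 Y72.749
G1 X177.616 Y87.535
G1 X139.473 Y95.485
G1 X123.587 Y93.008
M5
G0 X0.000 Y0.000

Since the viewBox matches the mm dimensions, user units are millimetres directly. The only transform is the Y-flip y_m = 123.035 − y_svg.

Shape 1 is a cubic bezier drawn with `<path>`. Its stroke #ff8800 means score at S456, F2691. After flipping Y the toolpath is (170.415,85.767) → (163.630,87.963) → (159.092,88.522) → (157.988,88.463) → (161.507,88.808) → (170.834,90.578).

Shape 2 is a line segment drawn with `<path>`. Its stroke #008000 means engrave at S242, F4507. After flipping Y the toolpath is (122.091,56.316) → (30.670,42.768).

Shape 3 is a cubic bezier drawn with `<path>`. Its stroke #ff8800 means score at S456, F2691. After flipping Y the toolpath is (293.484,37.022) → (267.831,54.715) → (224.805,72.749) → (177.616,87.535) → (139.473,95.485) → (123.587,93.008).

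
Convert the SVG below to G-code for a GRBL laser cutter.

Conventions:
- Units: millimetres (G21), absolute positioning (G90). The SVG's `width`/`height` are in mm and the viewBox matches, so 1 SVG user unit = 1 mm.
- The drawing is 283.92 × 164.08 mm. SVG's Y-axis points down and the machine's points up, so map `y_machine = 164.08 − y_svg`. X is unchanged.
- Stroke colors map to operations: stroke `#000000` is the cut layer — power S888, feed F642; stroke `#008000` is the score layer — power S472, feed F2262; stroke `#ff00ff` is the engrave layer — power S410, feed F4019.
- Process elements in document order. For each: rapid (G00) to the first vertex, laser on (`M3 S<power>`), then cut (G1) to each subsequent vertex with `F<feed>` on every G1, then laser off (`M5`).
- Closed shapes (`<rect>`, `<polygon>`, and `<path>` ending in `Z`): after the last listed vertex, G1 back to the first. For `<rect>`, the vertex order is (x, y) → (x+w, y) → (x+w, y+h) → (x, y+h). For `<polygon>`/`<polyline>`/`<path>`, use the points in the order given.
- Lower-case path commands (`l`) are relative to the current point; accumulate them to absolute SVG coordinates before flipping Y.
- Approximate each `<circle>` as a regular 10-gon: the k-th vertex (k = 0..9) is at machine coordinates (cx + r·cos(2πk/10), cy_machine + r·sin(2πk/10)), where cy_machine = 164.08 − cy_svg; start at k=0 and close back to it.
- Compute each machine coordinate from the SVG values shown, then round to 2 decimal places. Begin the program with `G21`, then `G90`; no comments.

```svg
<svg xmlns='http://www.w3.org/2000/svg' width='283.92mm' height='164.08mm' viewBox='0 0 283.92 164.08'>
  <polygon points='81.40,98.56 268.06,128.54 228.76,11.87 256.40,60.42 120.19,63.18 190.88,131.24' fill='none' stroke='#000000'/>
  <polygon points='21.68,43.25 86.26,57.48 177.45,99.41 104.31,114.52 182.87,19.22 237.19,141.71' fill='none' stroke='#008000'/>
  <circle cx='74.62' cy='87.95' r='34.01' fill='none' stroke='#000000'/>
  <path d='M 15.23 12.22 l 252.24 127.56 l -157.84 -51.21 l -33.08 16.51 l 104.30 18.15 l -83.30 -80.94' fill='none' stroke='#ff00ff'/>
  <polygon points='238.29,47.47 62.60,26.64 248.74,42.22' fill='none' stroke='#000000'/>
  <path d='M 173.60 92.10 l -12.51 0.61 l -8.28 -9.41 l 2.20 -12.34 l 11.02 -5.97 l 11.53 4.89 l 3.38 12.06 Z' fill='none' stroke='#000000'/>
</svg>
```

G21
G90
G00 X81.40 Y65.52
M3 S888
G1 X268.06 Y35.54 F642
G1 X228.76 Y152.21 F642
G1 X256.40 Y103.66 F642
G1 X120.19 Y100.90 F642
G1 X190.88 Y32.84 F642
G1 X81.40 Y65.52 F642
M5
G00 X21.68 Y120.83
M3 S472
G1 X86.26 Y106.60 F2262
G1 X177.45 Y64.67 F2262
G1 X104.31 Y49.56 F2262
G1 X182.87 Y144.86 F2262
G1 X237.19 Y22.37 F2262
G1 X21.68 Y120.83 F2262
M5
G00 X108.63 Y76.13
M3 S888
G1 X102.13 Y96.12 F642
G1 X85.13 Y108.48 F642
G1 X64.11 Y108.48 F642
G1 X47.11 Y96.12 F642
G1 X40.61 Y76.13 F642
G1 X47.11 Y56.14 F642
G1 X64.11 Y43.78 F642
G1 X85.13 Y43.78 F642
G1 X102.13 Y56.14 F642
G1 X108.63 Y76.13 F642
M5
G00 X15.23 Y151.86
M3 S410
G1 X267.47 Y24.30 F4019
G1 X109.63 Y75.51 F4019
G1 X76.55 Y59.00 F4019
G1 X180.85 Y40.85 F4019
G1 X97.55 Y121.79 F4019
M5
G00 X238.29 Y116.61
M3 S888
G1 X62.60 Y137.44 F642
G1 X248.74 Y121.86 F642
G1 X238.29 Y116.61 F642
M5
G00 X173.60 Y71.98
M3 S888
G1 X161.09 Y71.37 F642
G1 X152.81 Y80.78 F642
G1 X155.01 Y93.12 F642
G1 X166.03 Y99.09 F642
G1 X177.56 Y94.20 F642
G1 X180.94 Y82.14 F642
G1 X173.60 Y71.98 F642
M5

1 u = 1 mm; y_m = 164.08 − y.

[1] `<polygon>` closed polygon, #000000→cut S888 F642: (81.40,65.52) → (268.06,35.54) → (228.76,152.21) → (256.40,103.66) → (120.19,100.90) → (190.88,32.84) → (81.40,65.52) (closed)

[2] `<polygon>` closed polygon, #008000→score S472 F2262: (21.68,120.83) → (86.26,106.60) → (177.45,64.67) → (104.31,49.56) → (182.87,144.86) → (237.19,22.37) → (21.68,120.83) (closed)

[3] `<circle>` circle, #000000→cut S888 F642: (108.63,76.13) → (102.13,96.12) → (85.13,108.48) → (64.11,108.48) → (47.11,96.12) → (40.61,76.13) → (47.11,56.14) → (64.11,43.78) → (85.13,43.78) → (102.13,56.14) → (108.63,76.13) (closed)

[4] `<path>` open polyline, #ff00ff→engrave S410 F4019: (15.23,151.86) → (267.47,24.30) → (109.63,75.51) → (76.55,59.00) → (180.85,40.85) → (97.55,121.79)

[5] `<polygon>` closed polygon, #000000→cut S888 F642: (238.29,116.61) → (62.60,137.44) → (248.74,121.86) → (238.29,116.61) (closed)

[6] `<path>` regular polygon, #000000→cut S888 F642: (173.60,71.98) → (161.09,71.37) → (152.81,80.78) → (155.01,93.12) → (166.03,99.09) → (177.56,94.20) → (180.94,82.14) → (173.60,71.98) (closed)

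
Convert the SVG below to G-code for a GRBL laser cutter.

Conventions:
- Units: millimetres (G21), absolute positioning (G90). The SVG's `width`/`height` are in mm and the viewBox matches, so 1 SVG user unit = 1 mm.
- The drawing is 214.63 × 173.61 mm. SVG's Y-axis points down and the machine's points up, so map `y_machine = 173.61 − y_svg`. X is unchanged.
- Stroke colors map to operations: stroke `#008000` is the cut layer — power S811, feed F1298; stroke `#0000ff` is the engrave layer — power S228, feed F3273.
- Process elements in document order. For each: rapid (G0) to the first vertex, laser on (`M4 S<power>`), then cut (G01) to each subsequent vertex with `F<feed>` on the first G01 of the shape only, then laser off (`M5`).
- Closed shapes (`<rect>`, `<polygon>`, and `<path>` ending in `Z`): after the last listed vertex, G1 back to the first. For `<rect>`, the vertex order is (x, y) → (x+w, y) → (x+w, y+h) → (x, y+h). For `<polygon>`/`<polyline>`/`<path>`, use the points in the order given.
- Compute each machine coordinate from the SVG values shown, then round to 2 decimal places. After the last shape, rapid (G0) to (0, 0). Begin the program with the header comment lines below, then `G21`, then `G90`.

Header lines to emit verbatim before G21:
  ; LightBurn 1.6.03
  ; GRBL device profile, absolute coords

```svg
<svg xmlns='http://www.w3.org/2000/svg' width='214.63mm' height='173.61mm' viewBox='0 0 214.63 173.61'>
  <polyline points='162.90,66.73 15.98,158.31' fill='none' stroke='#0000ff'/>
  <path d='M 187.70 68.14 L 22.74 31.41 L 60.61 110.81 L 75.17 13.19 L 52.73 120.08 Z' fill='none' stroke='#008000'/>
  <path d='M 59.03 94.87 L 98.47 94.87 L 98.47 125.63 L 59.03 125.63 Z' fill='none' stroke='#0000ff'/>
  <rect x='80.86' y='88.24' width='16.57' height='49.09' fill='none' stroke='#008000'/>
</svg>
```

; LightBurn 1.6.03
; GRBL device profile, absolute coords
G21
G90
G0 X162.90 Y106.88
M4 S228
G01 X15.98 Y15.30 F3273
M5
G0 X187.70 Y105.47
M4 S811
G01 X22.74 Y142.20 F1298
G01 X60.61 Y62.80
G01 X75.17 Y160.42
G01 X52.73 Y53.53
G01 X187.70 Y105.47
M5
G0 X59.03 Y78.74
M4 S228
G01 X98.47 Y78.74 F3273
G01 X98.47 Y47.98
G01 X59.03 Y47.98
G01 X59.03 Y78.74
M5
G0 X80.86 Y85.37
M4 S811
G01 X97.43 Y85.37 F1298
G01 X97.43 Y36.28
G01 X80.86 Y36.28
G01 X80.86 Y85.37
M5
G0 X0.00 Y0.00

viewBox `0 0 214.63 173.61` with mm width/height → 1 unit = 1 mm. Flip: y_m = 173.61 − y_svg.

**Shape 1** — `<polyline>` line segment, stroke `#0000ff` → engrave (S228, F3273). Machine vertices: (162.90,106.88) → (15.98,15.30). Open path.

**Shape 2** — `<path>` closed polygon, stroke `#008000` → cut (S811, F1298). Machine vertices: (187.70,105.47) → (22.74,142.20) → (60.61,62.80) → (75.17,160.42) → (52.73,53.53) → (187.70,105.47). Closed: final G1 returns to the first vertex.

**Shape 3** — `<path>` rectangle, stroke `#0000ff` → engrave (S228, F3273). Machine vertices: (59.03,78.74) → (98.47,78.74) → (98.47,47.98) → (59.03,47.98) → (59.03,78.74). Closed: final G1 returns to the first vertex.

**Shape 4** — `<rect>` rectangle, stroke `#008000` → cut (S811, F1298). Machine vertices: (80.86,85.37) → (97.43,85.37) → (97.43,36.28) → (80.86,36.28) → (80.86,85.37). Closed: final G1 returns to the first vertex.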